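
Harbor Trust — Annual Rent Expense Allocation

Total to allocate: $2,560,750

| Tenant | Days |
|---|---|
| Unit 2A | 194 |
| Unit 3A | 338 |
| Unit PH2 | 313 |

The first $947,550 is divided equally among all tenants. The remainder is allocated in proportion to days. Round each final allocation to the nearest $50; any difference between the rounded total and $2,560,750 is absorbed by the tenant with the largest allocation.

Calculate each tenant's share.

$947,550 shared equally gives $315,850 per tenant.
Remainder $1,613,200 by days (total 845): Unit 2A 370,367.81 → $370,350; Unit 3A 645,280.00 → $645,300; Unit PH2 597,552.19 → $597,550.
Totals: Unit 2A $315,850 + $370,350 = $686,200; Unit 3A $315,850 + $645,300 = $961,150; Unit PH2 $315,850 + $597,550 = $913,400.

Unit 2A: $686,200 · Unit 3A: $961,150 · Unit PH2: $913,400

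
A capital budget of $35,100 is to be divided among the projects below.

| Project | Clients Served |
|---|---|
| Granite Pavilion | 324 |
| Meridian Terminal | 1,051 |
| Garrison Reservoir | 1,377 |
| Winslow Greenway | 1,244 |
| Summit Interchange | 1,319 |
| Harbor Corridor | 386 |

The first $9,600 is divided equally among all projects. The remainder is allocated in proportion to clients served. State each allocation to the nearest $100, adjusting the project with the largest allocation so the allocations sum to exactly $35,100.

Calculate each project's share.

Granite Pavilion: $3,000; Meridian Terminal: $6,300; Garrison Reservoir: $7,800; Winslow Greenway: $7,200; Summit Interchange: $7,500; Harbor Corridor: $3,300

$9,600 shared equally gives $1,600 per project.
Remainder $25,500 by clients served (total 5,701): Granite Pavilion 1,449.22 → $1,400; Meridian Terminal 4,701.02 → $4,700; Garrison Reservoir 6,159.18 → $6,200; Winslow Greenway 5,564.29 → $5,600; Summit Interchange 5,899.75 → $5,900; Harbor Corridor 1,726.54 → $1,700.
Totals: Granite Pavilion $1,600 + $1,400 = $3,000; Meridian Terminal $1,600 + $4,700 = $6,300; Garrison Reservoir $1,600 + $6,200 = $7,800; Winslow Greenway $1,600 + $5,600 = $7,200; Summit Interchange $1,600 + $5,900 = $7,500; Harbor Corridor $1,600 + $1,700 = $3,300.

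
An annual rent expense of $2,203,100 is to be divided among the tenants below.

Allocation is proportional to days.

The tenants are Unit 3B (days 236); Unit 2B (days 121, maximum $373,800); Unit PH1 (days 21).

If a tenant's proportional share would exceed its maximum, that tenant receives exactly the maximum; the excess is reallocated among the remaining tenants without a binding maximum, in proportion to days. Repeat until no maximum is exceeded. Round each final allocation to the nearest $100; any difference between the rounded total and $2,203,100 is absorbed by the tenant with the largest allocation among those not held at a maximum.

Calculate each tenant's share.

Days total: 378.
Unconstrained shares: Unit 3B 1,375,480.42; Unit 2B 705,225.13; Unit PH1 122,394.44.
Held at cap: Unit 2B ($373,800); remaining pool $1,829,300 reallocated over remaining days 257.
Remaining shares: Unit 3B 1,679,824.12 → $1,679,800; Unit PH1 149,475.88 → $149,500.

Unit 3B: $1,679,800 | Unit 2B: $373,800 | Unit PH1: $149,500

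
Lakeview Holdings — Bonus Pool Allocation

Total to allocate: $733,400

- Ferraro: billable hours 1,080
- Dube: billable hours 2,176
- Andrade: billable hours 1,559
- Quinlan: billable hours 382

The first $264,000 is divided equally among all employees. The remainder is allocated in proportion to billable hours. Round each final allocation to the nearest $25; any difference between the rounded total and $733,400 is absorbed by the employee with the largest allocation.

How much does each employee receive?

$264,000 shared equally gives $66,000 per employee.
Remainder $469,400 by billable hours (total 5,197): Ferraro 97,547.05 → $97,550; Dube 196,539.23 → $196,550; Andrade 140,810.97 → $140,800; Quinlan 34,502.75 → $34,500.
Totals: Ferraro $66,000 + $97,550 = $163,550; Dube $66,000 + $196,550 = $262,550; Andrade $66,000 + $140,800 = $206,800; Quinlan $66,000 + $34,500 = $100,500.

Ferraro: $163,550; Dube: $262,550; Andrade: $206,800; Quinlan: $100,500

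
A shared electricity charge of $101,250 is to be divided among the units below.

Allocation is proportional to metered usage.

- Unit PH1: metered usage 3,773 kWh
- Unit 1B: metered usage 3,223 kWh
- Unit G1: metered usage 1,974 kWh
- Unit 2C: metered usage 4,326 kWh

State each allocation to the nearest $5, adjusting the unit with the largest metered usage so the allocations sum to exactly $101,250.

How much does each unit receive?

Total metered usage = 3,773 + 3,223 + 1,974 + 4,326 = 13,296.
Pro-rata amounts: Unit PH1 28,731.67; Unit 1B 24,543.38; Unit G1 15,032.15; Unit 2C 32,942.80.
After rounding ($5): Unit PH1 $28,730; Unit 1B $24,545; Unit G1 $15,030; Unit 2C $32,945. Sum = $101,250.
Rounded total matches; no reconciliation needed.

Unit PH1: $28,730; Unit 1B: $24,545; Unit G1: $15,030; Unit 2C: $32,945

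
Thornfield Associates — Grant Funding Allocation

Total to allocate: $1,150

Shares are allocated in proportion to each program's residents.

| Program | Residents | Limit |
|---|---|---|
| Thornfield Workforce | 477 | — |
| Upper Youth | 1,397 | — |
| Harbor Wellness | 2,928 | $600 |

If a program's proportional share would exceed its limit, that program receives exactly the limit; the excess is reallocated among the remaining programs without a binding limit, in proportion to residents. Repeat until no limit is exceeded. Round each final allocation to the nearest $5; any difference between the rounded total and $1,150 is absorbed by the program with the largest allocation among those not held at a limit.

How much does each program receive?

Residents total: 4,802.
Pro-rata shares before constraints: Thornfield Workforce 114.23; Upper Youth 334.56; Harbor Wellness 701.21.
Held at cap: Harbor Wellness ($600); remaining pool $550 reallocated over remaining residents 1,874.
Redistributed shares: Thornfield Workforce 139.99 → $140; Upper Youth 410.01 → $410.

Thornfield Workforce: $140; Upper Youth: $410; Harbor Wellness: $600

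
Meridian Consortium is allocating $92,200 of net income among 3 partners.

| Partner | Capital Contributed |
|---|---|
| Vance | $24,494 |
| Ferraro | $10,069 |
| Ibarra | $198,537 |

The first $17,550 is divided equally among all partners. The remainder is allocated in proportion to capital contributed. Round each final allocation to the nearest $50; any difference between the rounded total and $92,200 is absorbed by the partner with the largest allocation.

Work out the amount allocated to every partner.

$17,550 shared equally gives $5,850 per partner.
Remainder $74,650 by capital contributed (total 233,100): Vance 7,844.17 → $7,850; Ferraro 3,224.59 → $3,200; Ibarra 63,581.24 → $63,600.
Totals: Vance $5,850 + $7,850 = $13,700; Ferraro $5,850 + $3,200 = $9,050; Ibarra $5,850 + $63,600 = $69,450.

Vance: $13,700 | Ferraro: $9,050 | Ibarra: $69,450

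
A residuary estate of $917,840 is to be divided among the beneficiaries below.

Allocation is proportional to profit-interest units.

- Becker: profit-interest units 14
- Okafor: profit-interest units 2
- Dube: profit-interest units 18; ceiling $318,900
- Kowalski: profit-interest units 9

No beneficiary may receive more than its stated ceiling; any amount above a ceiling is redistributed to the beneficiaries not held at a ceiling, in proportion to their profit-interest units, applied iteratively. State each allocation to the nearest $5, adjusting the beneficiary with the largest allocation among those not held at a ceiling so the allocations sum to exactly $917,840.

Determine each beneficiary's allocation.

Combined profit-interest units = 43.
Unconstrained shares: Becker 298,831.63; Okafor 42,690.23; Dube 384,212.09; Kowalski 192,106.05.
Cap binds for Dube ($318,900); balance $598,940 reallocated over remaining profit-interest units 25.
Redistributed shares: Becker 335,406.40 → $335,405; Okafor 47,915.20 → $47,915; Kowalski 215,618.40 → $215,620.

Becker: $335,405; Okafor: $47,915; Dube: $318,900; Kowalski: $215,620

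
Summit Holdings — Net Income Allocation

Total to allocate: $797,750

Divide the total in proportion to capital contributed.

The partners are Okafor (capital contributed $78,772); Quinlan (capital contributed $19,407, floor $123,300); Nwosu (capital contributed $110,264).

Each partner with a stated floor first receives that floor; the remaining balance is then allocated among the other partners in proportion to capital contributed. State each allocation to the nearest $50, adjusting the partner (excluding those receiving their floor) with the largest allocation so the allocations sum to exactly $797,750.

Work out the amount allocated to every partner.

Guaranteed amounts: Quinlan $123,300. Remaining pool $674,450.
Remaining pool split over remaining capital contributed 189,036: Okafor 281,045.81 → $281,050; Nwosu 393,404.19 → $393,400.

Okafor: $281,050 · Quinlan: $123,300 · Nwosu: $393,400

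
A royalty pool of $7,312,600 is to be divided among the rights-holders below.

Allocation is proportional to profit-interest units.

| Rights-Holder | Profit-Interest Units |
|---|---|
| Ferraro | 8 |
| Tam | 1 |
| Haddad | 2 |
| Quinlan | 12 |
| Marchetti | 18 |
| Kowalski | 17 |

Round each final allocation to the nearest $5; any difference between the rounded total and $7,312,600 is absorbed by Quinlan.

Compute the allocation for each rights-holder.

Sum of profit-interest units: 58.
Raw shares: Ferraro 8/58 × $7,312,600 = 1,008,634.48; Tam 1/58 × $7,312,600 = 126,079.31; Haddad 2/58 × $7,312,600 = 252,158.62; Quinlan 12/58 × $7,312,600 = 1,512,951.72; Marchetti 18/58 × $7,312,600 = 2,269,427.59; Kowalski 17/58 × $7,312,600 = 2,143,348.28.
Rounded to nearest $5: Ferraro $1,008,635; Tam $126,080; Haddad $252,160; Quinlan $1,512,950; Marchetti $2,269,430; Kowalski $2,143,350. Sum = $7,312,605.
Difference $7,312,600 − $7,312,605 = −$5 applied to Quinlan: Quinlan becomes $1,512,945.

Ferraro: $1,008,635; Tam: $126,080; Haddad: $252,160; Quinlan: $1,512,945; Marchetti: $2,269,430; Kowalski: $2,143,350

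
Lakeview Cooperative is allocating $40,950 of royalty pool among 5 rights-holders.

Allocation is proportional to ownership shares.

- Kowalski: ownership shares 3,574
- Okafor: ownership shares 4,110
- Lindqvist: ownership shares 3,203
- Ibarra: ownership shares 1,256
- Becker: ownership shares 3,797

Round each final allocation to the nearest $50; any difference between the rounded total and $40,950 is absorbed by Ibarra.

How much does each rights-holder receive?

Combined ownership shares = 15,940.
Proportional shares: Kowalski 3,574/15,940 × $40,950 = 9,181.64; Okafor 4,110/15,940 × $40,950 = 10,558.63; Lindqvist 3,203/15,940 × $40,950 = 8,228.54; Ibarra 1,256/15,940 × $40,950 = 3,226.68; Becker 3,797/15,940 × $40,950 = 9,754.53.
At nearest $50: Kowalski $9,200; Okafor $10,550; Lindqvist $8,250; Ibarra $3,250; Becker $9,750. Sum = $41,000.
Difference $40,950 − $41,000 = −$50 applied to Ibarra: Ibarra becomes $3,200.

Kowalski: $9,200 · Okafor: $10,550 · Lindqvist: $8,250 · Ibarra: $3,200 · Becker: $9,750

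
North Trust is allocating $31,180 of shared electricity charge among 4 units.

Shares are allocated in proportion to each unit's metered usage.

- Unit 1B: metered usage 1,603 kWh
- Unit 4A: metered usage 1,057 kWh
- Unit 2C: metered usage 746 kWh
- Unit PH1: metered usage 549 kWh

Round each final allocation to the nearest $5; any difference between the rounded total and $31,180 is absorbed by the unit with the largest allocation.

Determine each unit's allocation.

Combined metered usage = 3,955.
Raw shares: Unit 1B 1,603/3,955 × $31,180 = 12,637.56; Unit 4A 1,057/3,955 × $31,180 = 8,333.06; Unit 2C 746/3,955 × $31,180 = 5,881.23; Unit PH1 549/3,955 × $31,180 = 4,328.15.
Rounded to nearest $5: Unit 1B $12,640; Unit 4A $8,335; Unit 2C $5,880; Unit PH1 $4,330. Sum = $31,185.
Difference $31,180 − $31,185 = −$5 applied to largest allocation (Unit 1B): Unit 1B becomes $12,635.

Unit 1B: $12,635 · Unit 4A: $8,335 · Unit 2C: $5,880 · Unit PH1: $4,330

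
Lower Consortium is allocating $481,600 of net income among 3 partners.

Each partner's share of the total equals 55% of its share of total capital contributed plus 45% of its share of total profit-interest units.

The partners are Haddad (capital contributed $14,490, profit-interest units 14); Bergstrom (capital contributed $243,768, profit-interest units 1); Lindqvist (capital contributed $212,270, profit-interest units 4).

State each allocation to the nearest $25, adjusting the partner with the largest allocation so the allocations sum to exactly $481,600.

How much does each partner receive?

Haddad: $167,850 · Bergstrom: $148,625 · Lindqvist: $165,125

Totals — capital contributed 470,528, profit-interest units 19.
Blended shares (55% capital contributed + 45% profit-interest units): Haddad 0.3485; Bergstrom 0.3086; Lindqvist 0.3429.
Proportional shares: Haddad 167,845.45; Bergstrom 148,633.58; Lindqvist 165,120.97.
Rounded to nearest $25: Haddad $167,850; Bergstrom $148,625; Lindqvist $165,125. Sum = $481,600.
No rounding difference to absorb.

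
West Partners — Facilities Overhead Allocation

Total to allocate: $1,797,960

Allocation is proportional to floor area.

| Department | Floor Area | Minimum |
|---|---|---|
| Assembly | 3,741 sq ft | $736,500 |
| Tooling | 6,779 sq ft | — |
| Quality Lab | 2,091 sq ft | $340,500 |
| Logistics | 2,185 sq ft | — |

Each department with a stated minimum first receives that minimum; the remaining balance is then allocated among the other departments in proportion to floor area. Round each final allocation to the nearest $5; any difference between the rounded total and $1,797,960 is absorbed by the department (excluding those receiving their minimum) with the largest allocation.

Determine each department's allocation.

Assembly: $736,500 · Tooling: $545,225 · Quality Lab: $340,500 · Logistics: $175,735

Fund the minimums — Assembly $736,500; Quality Lab $340,500. Balance $720,960.
Balance split over remaining floor area 8,964: Tooling 545,223.99 → $545,225; Logistics 175,736.01 → $175,735.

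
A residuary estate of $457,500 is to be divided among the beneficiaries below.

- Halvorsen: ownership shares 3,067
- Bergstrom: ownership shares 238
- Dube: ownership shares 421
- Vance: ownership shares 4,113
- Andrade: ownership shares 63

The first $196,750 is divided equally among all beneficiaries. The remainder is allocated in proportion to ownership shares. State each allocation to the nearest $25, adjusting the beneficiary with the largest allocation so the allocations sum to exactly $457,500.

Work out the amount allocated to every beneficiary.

Halvorsen: $140,550 · Bergstrom: $47,200 · Dube: $53,250 · Vance: $175,075 · Andrade: $41,425

Equal tier: $196,750 ÷ 5 = $39,350 apiece.
Remainder $260,750 by ownership shares (total 7,902): Halvorsen 101,204.79 → $101,200; Bergstrom 7,853.52 → $7,850; Dube 13,892.15 → $13,900; Vance 135,720.67 → $135,725; Andrade 2,078.87 → $2,075.
Totals: Halvorsen $39,350 + $101,200 = $140,550; Bergstrom $39,350 + $7,850 = $47,200; Dube $39,350 + $13,900 = $53,250; Vance $39,350 + $135,725 = $175,075; Andrade $39,350 + $2,075 = $41,425.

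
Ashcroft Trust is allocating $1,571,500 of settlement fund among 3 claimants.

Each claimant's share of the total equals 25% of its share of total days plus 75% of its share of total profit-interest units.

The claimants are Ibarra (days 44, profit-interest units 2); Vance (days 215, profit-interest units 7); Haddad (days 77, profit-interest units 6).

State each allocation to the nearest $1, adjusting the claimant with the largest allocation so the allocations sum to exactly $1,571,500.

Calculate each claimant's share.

Totals — days 336, profit-interest units 15.
Blended shares (25% days + 75% profit-interest units): Ibarra 0.1327; Vance 0.5100; Haddad 0.3573.
Pro-rata amounts: Ibarra 208,597.92; Vance 801,418.23; Haddad 561,483.85.
At nearest $1: Ibarra $208,598; Vance $801,418; Haddad $561,484. Sum = $1,571,500.
Sum already equals the total — no adjustment.

Ibarra: $208,598 | Vance: $801,418 | Haddad: $561,484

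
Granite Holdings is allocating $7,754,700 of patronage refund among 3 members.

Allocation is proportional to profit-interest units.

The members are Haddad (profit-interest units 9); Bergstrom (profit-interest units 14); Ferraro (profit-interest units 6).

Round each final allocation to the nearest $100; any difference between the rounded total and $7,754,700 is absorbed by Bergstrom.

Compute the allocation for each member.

Profit-interest units total: 29.
Pro-rata amounts: Haddad 9/29 × $7,754,700 = 2,406,631.03; Bergstrom 14/29 × $7,754,700 = 3,743,648.28; Ferraro 6/29 × $7,754,700 = 1,604,420.69.
After rounding ($100): Haddad $2,406,600; Bergstrom $3,743,600; Ferraro $1,604,400. Sum = $7,754,600.
Difference $7,754,700 − $7,754,600 = +$100 applied to Bergstrom: Bergstrom becomes $3,743,700.

Haddad: $2,406,600 · Bergstrom: $3,743,700 · Ferraro: $1,604,400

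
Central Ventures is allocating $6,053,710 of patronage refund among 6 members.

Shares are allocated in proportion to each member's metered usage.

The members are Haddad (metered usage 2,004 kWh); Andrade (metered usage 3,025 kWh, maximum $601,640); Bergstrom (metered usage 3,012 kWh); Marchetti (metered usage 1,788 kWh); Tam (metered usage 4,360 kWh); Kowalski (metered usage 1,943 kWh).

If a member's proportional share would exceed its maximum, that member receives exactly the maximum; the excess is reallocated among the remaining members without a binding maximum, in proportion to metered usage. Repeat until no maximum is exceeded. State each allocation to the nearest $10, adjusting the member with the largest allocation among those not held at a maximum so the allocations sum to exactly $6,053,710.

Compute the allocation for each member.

Total metered usage = 16,132.
Proportional shares (ignoring caps): Haddad 752,022.99; Andrade 1,135,164.44; Bergstrom 1,130,286.05; Marchetti 670,966.62; Tam 1,636,137.84; Kowalski 729,132.07.
Held at cap: Andrade ($601,640); residual $5,452,070 reallocated over remaining metered usage 13,107.
Redistributed shares: Haddad 833,596.42 → $833,600; Bergstrom 1,252,890.43 → $1,252,890; Marchetti 743,747.70 → $743,750; Tam 1,813,612.97 → $1,813,610; Kowalski 808,222.48 → $808,220.

Haddad: $833,600 | Andrade: $601,640 | Bergstrom: $1,252,890 | Marchetti: $743,750 | Tam: $1,813,610 | Kowalski: $808,220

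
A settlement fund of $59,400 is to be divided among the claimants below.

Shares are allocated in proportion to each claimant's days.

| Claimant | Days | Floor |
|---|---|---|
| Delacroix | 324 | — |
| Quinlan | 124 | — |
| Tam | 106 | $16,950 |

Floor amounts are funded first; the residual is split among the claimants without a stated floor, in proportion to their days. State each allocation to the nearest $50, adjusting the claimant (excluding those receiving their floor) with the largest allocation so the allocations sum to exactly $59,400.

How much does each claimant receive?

Delacroix: $30,700; Quinlan: $11,750; Tam: $16,950

Minimums first: Tam $16,950. Residual $42,450.
Residual split over remaining days 448: Delacroix 30,700.45 → $30,700; Quinlan 11,749.55 → $11,750.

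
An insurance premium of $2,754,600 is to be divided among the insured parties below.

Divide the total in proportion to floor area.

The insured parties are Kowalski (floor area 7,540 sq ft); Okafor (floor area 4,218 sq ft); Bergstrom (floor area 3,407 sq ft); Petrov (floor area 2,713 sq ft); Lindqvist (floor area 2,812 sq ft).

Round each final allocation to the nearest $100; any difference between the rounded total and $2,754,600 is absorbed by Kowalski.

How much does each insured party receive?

Sum of floor area: 20,690.
Proportional shares: Kowalski 7,540/20,690 × $2,754,600 = 1,003,851.33; Okafor 4,218/20,690 × $2,754,600 = 561,570.94; Bergstrom 3,407/20,690 × $2,754,600 = 453,597.01; Petrov 2,713/20,690 × $2,754,600 = 361,200.09; Lindqvist 2,812/20,690 × $2,754,600 = 374,380.63.
At nearest $100: Kowalski $1,003,900; Okafor $561,600; Bergstrom $453,600; Petrov $361,200; Lindqvist $374,400. Sum = $2,754,700.
Difference $2,754,600 − $2,754,700 = −$100 applied to Kowalski: Kowalski becomes $1,003,800.

Kowalski: $1,003,800 | Okafor: $561,600 | Bergstrom: $453,600 | Petrov: $361,200 | Lindqvist: $374,400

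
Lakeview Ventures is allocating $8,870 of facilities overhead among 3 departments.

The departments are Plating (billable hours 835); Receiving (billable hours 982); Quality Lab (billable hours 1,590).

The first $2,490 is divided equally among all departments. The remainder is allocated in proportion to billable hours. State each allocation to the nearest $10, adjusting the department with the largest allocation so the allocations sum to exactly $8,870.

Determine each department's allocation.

Plating: $2,390 · Receiving: $2,670 · Quality Lab: $3,810

$2,490 shared equally gives $830 per department.
Remainder $6,380 by billable hours (total 3,407): Plating 1,563.63 → $1,560; Receiving 1,838.91 → $1,840; Quality Lab 2,977.46 → $2,980.
Totals: Plating $830 + $1,560 = $2,390; Receiving $830 + $1,840 = $2,670; Quality Lab $830 + $2,980 = $3,810.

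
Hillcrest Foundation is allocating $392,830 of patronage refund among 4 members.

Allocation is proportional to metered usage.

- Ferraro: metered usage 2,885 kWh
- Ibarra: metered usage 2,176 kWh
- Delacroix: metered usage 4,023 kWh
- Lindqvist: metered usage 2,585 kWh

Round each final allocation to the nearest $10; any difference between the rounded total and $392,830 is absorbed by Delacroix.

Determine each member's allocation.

Combined metered usage = 11,669.
Unrounded shares: Ferraro 2,885/11,669 × $392,830 = 97,121.82; Ibarra 2,176/11,669 × $392,830 = 73,253.76; Delacroix 4,023/11,669 × $392,830 = 135,431.92; Lindqvist 2,585/11,669 × $392,830 = 87,022.50.
After rounding ($10): Ferraro $97,120; Ibarra $73,250; Delacroix $135,430; Lindqvist $87,020. Sum = $392,820.
Difference $392,830 − $392,820 = +$10 applied to Delacroix: Delacroix becomes $135,440.

Ferraro: $97,120 · Ibarra: $73,250 · Delacroix: $135,440 · Lindqvist: $87,020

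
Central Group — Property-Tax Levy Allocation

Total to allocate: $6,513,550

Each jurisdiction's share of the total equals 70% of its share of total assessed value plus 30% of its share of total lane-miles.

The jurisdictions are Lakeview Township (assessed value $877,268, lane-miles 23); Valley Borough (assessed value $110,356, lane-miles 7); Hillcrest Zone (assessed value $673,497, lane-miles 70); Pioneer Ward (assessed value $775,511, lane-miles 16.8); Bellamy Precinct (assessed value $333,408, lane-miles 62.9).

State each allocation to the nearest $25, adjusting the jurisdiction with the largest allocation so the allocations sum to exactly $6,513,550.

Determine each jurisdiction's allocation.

Assessed value total 2,770,040; lane-miles total 179.7.
Combined weights (70% assessed value + 30% lane-miles): Lakeview Township 0.2601; Valley Borough 0.0396; Hillcrest Zone 0.2871; Pioneer Ward 0.2240; Bellamy Precinct 0.1893.
Proportional shares: Lakeview Township 1,694,085.78; Valley Borough 257,764.22; Hillcrest Zone 1,869,758.66; Pioneer Ward 1,459,174.74; Bellamy Precinct 1,232,766.59.
Rounded to nearest $25: Lakeview Township $1,694,075; Valley Borough $257,775; Hillcrest Zone $1,869,750; Pioneer Ward $1,459,175; Bellamy Precinct $1,232,775. Sum = $6,513,550.
No rounding difference to absorb.

Lakeview Township: $1,694,075 | Valley Borough: $257,775 | Hillcrest Zone: $1,869,750 | Pioneer Ward: $1,459,175 | Bellamy Precinct: $1,232,775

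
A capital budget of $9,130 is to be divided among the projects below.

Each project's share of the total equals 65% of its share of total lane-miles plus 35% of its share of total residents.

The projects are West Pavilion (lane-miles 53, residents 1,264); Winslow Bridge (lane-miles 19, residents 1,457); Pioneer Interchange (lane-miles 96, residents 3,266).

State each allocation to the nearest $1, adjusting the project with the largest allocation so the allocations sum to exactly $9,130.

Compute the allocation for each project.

West Pavilion: $2,547; Winslow Bridge: $1,449; Pioneer Interchange: $5,134

Totals — lane-miles 168, residents 5,987.
Combined weights (65% lane-miles + 35% residents): West Pavilion 0.2790; Winslow Bridge 0.1587; Pioneer Interchange 0.5624.
Unrounded shares: West Pavilion 2,546.84; Winslow Bridge 1,448.82; Pioneer Interchange 5,134.34.
Rounded to nearest $1: West Pavilion $2,547; Winslow Bridge $1,449; Pioneer Interchange $5,134. Sum = $9,130.
No rounding difference to absorb.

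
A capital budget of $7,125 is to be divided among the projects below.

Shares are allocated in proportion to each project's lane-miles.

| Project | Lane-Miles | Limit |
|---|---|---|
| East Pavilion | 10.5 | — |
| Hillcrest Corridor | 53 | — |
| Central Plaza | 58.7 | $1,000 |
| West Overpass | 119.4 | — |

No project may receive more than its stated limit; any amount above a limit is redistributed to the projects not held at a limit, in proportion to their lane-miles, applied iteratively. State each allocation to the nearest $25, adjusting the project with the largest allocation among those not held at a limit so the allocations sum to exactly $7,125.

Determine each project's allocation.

East Pavilion: $350 · Hillcrest Corridor: $1,775 · Central Plaza: $1,000 · West Overpass: $4,000

Total lane-miles = 241.6.
Unconstrained shares: East Pavilion 309.65; Hillcrest Corridor 1,563.02; Central Plaza 1,731.12; West Overpass 3,521.21.
Cap binds for Central Plaza ($1,000); remaining pool $6,125 reallocated over remaining lane-miles 182.9.
Shares after redistribution: East Pavilion 351.63 → $350; Hillcrest Corridor 1,774.88 → $1,775; West Overpass 3,998.50 → $4,000.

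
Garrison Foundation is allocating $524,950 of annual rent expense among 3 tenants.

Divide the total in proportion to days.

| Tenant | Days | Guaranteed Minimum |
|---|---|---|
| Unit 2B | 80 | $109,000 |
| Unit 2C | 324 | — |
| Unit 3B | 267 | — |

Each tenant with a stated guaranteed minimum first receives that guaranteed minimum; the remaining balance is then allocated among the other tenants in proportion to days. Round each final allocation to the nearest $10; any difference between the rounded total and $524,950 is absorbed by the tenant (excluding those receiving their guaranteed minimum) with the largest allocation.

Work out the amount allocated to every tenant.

Minimums first: Unit 2B $109,000. Residual $415,950.
Residual split over remaining days 591: Unit 2C 228,033.50 → $228,030; Unit 3B 187,916.50 → $187,920.

Unit 2B: $109,000 · Unit 2C: $228,030 · Unit 3B: $187,920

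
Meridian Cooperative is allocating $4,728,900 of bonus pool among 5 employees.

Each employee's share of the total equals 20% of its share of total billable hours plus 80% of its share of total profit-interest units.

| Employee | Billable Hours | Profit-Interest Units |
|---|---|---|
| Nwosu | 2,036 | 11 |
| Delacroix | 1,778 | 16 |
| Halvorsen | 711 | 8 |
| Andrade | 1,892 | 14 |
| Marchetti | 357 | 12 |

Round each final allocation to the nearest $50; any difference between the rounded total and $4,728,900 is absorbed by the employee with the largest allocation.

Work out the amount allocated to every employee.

Nwosu: $966,450 · Delacroix: $1,240,600 · Halvorsen: $595,400 · Andrade: $1,132,400 · Marchetti: $794,050

Billable hours total 6,774; profit-interest units total 61.
Combined weights (20% billable hours + 80% profit-interest units): Nwosu 0.2044; Delacroix 0.2623; Halvorsen 0.1259; Andrade 0.2395; Marchetti 0.1679.
Raw shares: Nwosu 966,466.52; Delacroix 1,240,536.59; Halvorsen 595,416.09; Andrade 1,132,416.45; Marchetti 794,064.36.
At nearest $50: Nwosu $966,450; Delacroix $1,240,550; Halvorsen $595,400; Andrade $1,132,400; Marchetti $794,050. Sum = $4,728,850.
Difference $4,728,900 − $4,728,850 = +$50 applied to largest allocation (Delacroix): Delacroix becomes $1,240,600.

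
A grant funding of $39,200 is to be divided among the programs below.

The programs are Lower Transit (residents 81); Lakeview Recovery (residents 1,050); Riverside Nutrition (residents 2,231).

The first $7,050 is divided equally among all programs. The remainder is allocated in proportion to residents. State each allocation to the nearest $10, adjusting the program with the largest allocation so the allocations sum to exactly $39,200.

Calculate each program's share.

Equal tier: $7,050 ÷ 3 = $2,350 apiece.
Remainder $32,150 by residents (total 3,362): Lower Transit 774.58 → $770; Lakeview Recovery 10,040.90 → $10,040; Riverside Nutrition 21,334.52 → $21,330.
Rounding difference +$10 on remainder applied to Riverside Nutrition.
Totals: Lower Transit $2,350 + $770 = $3,120; Lakeview Recovery $2,350 + $10,040 = $12,390; Riverside Nutrition $2,350 + $21,340 = $23,690.

Lower Transit: $3,120; Lakeview Recovery: $12,390; Riverside Nutrition: $23,690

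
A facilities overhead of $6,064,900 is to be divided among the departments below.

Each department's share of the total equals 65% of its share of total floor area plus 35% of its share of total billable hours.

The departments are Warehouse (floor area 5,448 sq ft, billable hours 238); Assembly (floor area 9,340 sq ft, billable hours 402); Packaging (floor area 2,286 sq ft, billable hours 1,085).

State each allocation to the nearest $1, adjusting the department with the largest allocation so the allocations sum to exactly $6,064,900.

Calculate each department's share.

Floor area total 17,074; billable hours total 1,725.
Blended shares (65% floor area + 35% billable hours): Warehouse 0.2557; Assembly 0.4371; Packaging 0.3072.
Pro-rata amounts: Warehouse 1,550,752.02; Assembly 2,651,180.61; Packaging 1,862,967.38.
At nearest $1: Warehouse $1,550,752; Assembly $2,651,181; Packaging $1,862,967. Sum = $6,064,900.
No rounding difference to absorb.

Warehouse: $1,550,752; Assembly: $2,651,181; Packaging: $1,862,967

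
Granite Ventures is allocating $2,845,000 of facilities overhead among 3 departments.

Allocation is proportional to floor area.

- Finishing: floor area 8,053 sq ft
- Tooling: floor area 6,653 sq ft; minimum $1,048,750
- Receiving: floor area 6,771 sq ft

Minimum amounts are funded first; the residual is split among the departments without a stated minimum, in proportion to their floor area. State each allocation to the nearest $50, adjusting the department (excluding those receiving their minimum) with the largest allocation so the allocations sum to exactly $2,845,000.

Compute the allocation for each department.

Fund the minimums — Tooling $1,048,750. Residual $1,796,250.
Residual split over remaining floor area 14,824: Finishing 975,796.09 → $975,800; Receiving 820,453.91 → $820,450.

Finishing: $975,800 · Tooling: $1,048,750 · Receiving: $820,450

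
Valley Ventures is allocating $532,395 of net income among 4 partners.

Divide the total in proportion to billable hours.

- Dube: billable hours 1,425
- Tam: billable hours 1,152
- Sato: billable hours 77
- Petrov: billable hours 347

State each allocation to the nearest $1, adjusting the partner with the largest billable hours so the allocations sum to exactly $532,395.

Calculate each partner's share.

Dube: $252,803; Tam: $204,372; Sato: $13,660; Petrov: $61,560

Total billable hours = 1,425 + 1,152 + 77 + 347 = 3,001.
Pro-rata amounts: Dube 252,803.36; Tam 204,371.56; Sato 13,660.25; Petrov 61,559.84.
After rounding ($1): Dube $252,803; Tam $204,372; Sato $13,660; Petrov $61,560. Sum = $532,395.
Sum already equals the total — no adjustment.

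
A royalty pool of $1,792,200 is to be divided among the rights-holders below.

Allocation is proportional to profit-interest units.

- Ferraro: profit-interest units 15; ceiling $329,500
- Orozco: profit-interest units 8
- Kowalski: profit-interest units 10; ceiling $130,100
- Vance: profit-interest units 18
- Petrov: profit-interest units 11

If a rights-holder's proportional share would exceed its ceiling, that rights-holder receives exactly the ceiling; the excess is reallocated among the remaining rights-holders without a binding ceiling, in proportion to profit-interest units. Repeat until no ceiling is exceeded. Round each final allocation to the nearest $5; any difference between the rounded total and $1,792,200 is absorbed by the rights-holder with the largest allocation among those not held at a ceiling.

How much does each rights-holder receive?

Combined profit-interest units = 62.
Proportional shares (ignoring caps): Ferraro 433,596.77; Orozco 231,251.61; Kowalski 289,064.52; Vance 520,316.13; Petrov 317,970.97.
Held at cap: Ferraro ($329,500), Kowalski ($130,100); remaining pool $1,332,600 reallocated over remaining profit-interest units 37.
Shares after redistribution: Orozco 288,129.73 → $288,130; Vance 648,291.89 → $648,290; Petrov 396,178.38 → $396,180.

Ferraro: $329,500 | Orozco: $288,130 | Kowalski: $130,100 | Vance: $648,290 | Petrov: $396,180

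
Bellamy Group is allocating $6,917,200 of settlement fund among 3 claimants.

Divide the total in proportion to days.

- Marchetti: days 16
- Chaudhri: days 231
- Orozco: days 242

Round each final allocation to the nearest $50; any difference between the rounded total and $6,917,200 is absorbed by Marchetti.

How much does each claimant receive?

Total days = 489.
Proportional shares: Marchetti 16/489 × $6,917,200 = 226,329.65; Chaudhri 231/489 × $6,917,200 = 3,267,634.36; Orozco 242/489 × $6,917,200 = 3,423,235.99.
At nearest $50: Marchetti $226,350; Chaudhri $3,267,650; Orozco $3,423,250. Sum = $6,917,250.
Difference $6,917,200 − $6,917,250 = −$50 applied to Marchetti: Marchetti becomes $226,300.

Marchetti: $226,300; Chaudhri: $3,267,650; Orozco: $3,423,250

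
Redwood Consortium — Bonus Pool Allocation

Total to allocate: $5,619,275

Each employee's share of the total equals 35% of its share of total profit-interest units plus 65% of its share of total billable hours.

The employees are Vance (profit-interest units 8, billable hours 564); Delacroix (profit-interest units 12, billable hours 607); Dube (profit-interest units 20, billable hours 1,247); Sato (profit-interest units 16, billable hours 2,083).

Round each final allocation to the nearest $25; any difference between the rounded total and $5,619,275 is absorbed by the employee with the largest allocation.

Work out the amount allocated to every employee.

Totals — profit-interest units 56, billable hours 4,501.
Blended shares (35% profit-interest units + 65% billable hours): Vance 0.1314; Delacroix 0.1627; Dube 0.3051; Sato 0.4008.
Proportional shares: Vance 738,645.65; Delacroix 914,021.71; Dube 1,714,340.80; Sato 2,252,266.84.
At nearest $25: Vance $738,650; Delacroix $914,025; Dube $1,714,350; Sato $2,252,275. Sum = $5,619,300.
Difference $5,619,275 − $5,619,300 = −$25 applied to largest allocation (Sato): Sato becomes $2,252,250.

Vance: $738,650; Delacroix: $914,025; Dube: $1,714,350; Sato: $2,252,250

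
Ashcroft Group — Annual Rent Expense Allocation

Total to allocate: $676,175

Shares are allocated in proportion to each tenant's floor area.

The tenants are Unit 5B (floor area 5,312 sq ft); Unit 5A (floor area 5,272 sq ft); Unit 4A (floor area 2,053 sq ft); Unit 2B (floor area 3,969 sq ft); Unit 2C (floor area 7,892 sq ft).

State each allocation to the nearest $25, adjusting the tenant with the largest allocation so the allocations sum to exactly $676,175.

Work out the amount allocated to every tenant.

Unit 5B: $146,625 · Unit 5A: $145,525 · Unit 4A: $56,675 · Unit 2B: $109,550 · Unit 2C: $217,800

Floor area total: 24,498.
Pro-rata amounts: Unit 5B 5,312/24,498 × $676,175 = 146,617.75; Unit 5A 5,272/24,498 × $676,175 = 145,513.70; Unit 4A 2,053/24,498 × $676,175 = 56,665.33; Unit 2B 3,969/24,498 × $676,175 = 109,549.29; Unit 2C 7,892/24,498 × $676,175 = 217,828.93.
Rounded to nearest $25: Unit 5B $146,625; Unit 5A $145,525; Unit 4A $56,675; Unit 2B $109,550; Unit 2C $217,825. Sum = $676,200.
Difference $676,175 − $676,200 = −$25 applied to largest allocation (Unit 2C): Unit 2C becomes $217,800.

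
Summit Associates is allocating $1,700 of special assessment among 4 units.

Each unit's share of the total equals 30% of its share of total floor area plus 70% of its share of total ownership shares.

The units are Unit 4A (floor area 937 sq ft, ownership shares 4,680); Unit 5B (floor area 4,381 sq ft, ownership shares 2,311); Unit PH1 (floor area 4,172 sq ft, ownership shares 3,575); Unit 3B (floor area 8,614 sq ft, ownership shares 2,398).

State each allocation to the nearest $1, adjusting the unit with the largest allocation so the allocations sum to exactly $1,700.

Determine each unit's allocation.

Totals — floor area 18,104, ownership shares 12,964.
Blended shares (30% floor area + 70% ownership shares): Unit 4A 0.2682; Unit 5B 0.1974; Unit PH1 0.2622; Unit 3B 0.2722.
Proportional shares: Unit 4A 455.99; Unit 5B 335.55; Unit PH1 445.69; Unit 3B 462.78.
At nearest $1: Unit 4A $456; Unit 5B $336; Unit PH1 $446; Unit 3B $463. Sum = $1,701.
Difference $1,700 − $1,701 = −$1 applied to largest allocation (Unit 3B): Unit 3B becomes $462.

Unit 4A: $456 | Unit 5B: $336 | Unit PH1: $446 | Unit 3B: $462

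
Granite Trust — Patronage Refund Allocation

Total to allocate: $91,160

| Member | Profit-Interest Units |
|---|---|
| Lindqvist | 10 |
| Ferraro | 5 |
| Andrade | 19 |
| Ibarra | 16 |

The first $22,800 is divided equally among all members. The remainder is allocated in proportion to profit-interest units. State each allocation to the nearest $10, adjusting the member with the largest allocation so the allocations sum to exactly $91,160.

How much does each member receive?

First tranche $22,800 split equally: $5,700 each.
Remainder $68,360 by profit-interest units (total 50): Lindqvist 13,672.00 → $13,670; Ferraro 6,836.00 → $6,840; Andrade 25,976.80 → $25,980; Ibarra 21,875.20 → $21,880.
Rounding difference −$10 on remainder applied to Andrade.
Totals: Lindqvist $5,700 + $13,670 = $19,370; Ferraro $5,700 + $6,840 = $12,540; Andrade $5,700 + $25,970 = $31,670; Ibarra $5,700 + $21,880 = $27,580.

Lindqvist: $19,370; Ferraro: $12,540; Andrade: $31,670; Ibarra: $27,580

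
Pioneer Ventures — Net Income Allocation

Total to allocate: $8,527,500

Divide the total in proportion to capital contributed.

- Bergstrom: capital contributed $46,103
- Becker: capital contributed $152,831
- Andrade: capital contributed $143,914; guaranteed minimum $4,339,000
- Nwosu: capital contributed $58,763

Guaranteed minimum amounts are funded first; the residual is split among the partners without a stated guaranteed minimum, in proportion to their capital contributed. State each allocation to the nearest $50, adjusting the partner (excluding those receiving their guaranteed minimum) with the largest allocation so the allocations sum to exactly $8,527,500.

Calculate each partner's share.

Bergstrom: $749,350 | Becker: $2,484,050 | Andrade: $4,339,000 | Nwosu: $955,100

Fund the minimums — Andrade $4,339,000. Remaining pool $4,188,500.
Remaining pool split over remaining capital contributed 257,697: Bergstrom 749,339.01 → $749,350; Becker 2,484,051.59 → $2,484,050; Nwosu 955,109.39 → $955,100.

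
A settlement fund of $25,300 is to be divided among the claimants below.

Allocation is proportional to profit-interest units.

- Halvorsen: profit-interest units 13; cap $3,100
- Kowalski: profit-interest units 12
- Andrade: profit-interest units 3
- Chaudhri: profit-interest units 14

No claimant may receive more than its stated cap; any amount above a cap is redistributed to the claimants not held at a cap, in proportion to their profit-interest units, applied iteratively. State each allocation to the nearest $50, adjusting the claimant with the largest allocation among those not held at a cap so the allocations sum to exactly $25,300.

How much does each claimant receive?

Sum of profit-interest units: 42.
Unconstrained shares: Halvorsen 7,830.95; Kowalski 7,228.57; Andrade 1,807.14; Chaudhri 8,433.33.
Cap binds for Halvorsen ($3,100); remaining pool $22,200 reallocated over remaining profit-interest units 29.
Shares after redistribution: Kowalski 9,186.21 → $9,200; Andrade 2,296.55 → $2,300; Chaudhri 10,717.24 → $10,700.

Halvorsen: $3,100 · Kowalski: $9,200 · Andrade: $2,300 · Chaudhri: $10,700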